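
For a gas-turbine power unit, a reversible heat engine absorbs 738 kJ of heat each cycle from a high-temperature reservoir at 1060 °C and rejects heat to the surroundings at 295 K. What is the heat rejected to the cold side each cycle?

T_H = 1060 °C → 1060 + 273.15 = 1333.15 K.
Since the cycle is reversible, η = 1 − T_C/T_H = 1 − 295.00/1333.15 = 0.7787.
For a reversible cycle Q_C/Q_H = T_C/T_H, so Q_C = 738 × 295.00/1333.15 = 163 kJ.

Q_C ≈ 163 kJ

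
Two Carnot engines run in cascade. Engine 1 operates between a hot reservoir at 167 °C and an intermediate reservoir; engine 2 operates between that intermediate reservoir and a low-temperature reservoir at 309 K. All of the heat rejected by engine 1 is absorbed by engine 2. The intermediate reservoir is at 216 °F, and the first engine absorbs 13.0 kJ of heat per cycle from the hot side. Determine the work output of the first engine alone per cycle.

W₁ ≈ 1.91 kJ

T_H = 167 °C → 167 + 273.15 = 440.15 K.
T_m = 216 °F → (216 − 32) × 5/9 = 102.22 °C = 375.37 K.
First-stage efficiency η₁ = 1 − T_m/T_H = 1 − 375.37/440.15 = 0.1472.
W₁ = η₁·Q_H = 0.1472 × 13.0 = 1.91 kJ.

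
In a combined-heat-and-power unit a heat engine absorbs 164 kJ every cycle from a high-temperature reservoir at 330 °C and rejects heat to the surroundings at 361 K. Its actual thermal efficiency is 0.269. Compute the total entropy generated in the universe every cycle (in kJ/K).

T_H = 330 °C → 330 + 273.15 = 603.15 K.
W = η·Q_H = 0.269 × 164 = 44.12 kJ, so Q_C = Q_H − W = 119.9 kJ.
Reservoir entropy changes: ΔS_H = −Q_H/T_H = −164/603.15 = -0.2719 kJ/K and ΔS_C = +Q_C/T_C = 119.9/361.00 = 0.3321 kJ/K.
ΔS_univ = −Q_H/T_H + Q_C/T_C = 0.0602 kJ/K (> 0, since η = 0.269 < η_Carnot = 0.401).

ΔS_univ ≈ 0.0602 kJ/K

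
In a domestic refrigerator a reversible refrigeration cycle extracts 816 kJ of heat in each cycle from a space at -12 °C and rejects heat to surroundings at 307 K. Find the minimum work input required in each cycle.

W_in ≈ 143 kJ

T_C = -12 °C → -12 + 273.15 = 261.15 K.
For a reversible refrigerator, COP_R = T_C/(T_H − T_C) = 261.15/45.85 = 5.6957.
W = Q_C/COP_R = 816/5.6957 = 143 kJ.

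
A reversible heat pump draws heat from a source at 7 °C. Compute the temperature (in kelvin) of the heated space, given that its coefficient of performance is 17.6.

T_C = 7 °C → 7 + 273.15 = 280.15 K.
COP_HP = T_H/(T_H − T_C) ⇒ T_H = T_C·COP_HP/(COP_HP − 1) = 280.15 × 17.6/(17.6 − 1) = 297 K.

T_H ≈ 297 K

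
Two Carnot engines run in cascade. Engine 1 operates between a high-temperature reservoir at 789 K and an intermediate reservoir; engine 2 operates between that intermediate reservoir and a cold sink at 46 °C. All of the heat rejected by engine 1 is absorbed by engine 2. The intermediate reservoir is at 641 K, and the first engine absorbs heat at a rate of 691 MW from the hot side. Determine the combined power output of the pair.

T_C = 46 °C → 46 + 273.15 = 319.15 K.
Two reversible stages in series are equivalent to a single Carnot engine between T_H and T_C, so η_total = 1 − T_C/T_H = 1 − 319.15/789.00 = 0.5955.
W_total = η_total · Q_H = 0.5955 × 691 = 411.5 MW.

Ẇ_total ≈ 411.5 MW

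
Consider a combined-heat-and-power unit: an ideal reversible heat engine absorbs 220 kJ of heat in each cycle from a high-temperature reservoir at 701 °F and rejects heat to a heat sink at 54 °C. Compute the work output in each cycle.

T_H = 701 °F → (701 − 32) × 5/9 = 371.67 °C = 644.82 K.
T_C = 54 °C → 54 + 273.15 = 327.15 K.
Carnot efficiency: η = 1 − T_C/T_H = 1 − 327.15/644.82 = 0.4926.
W = η·Q_H = 0.4926 × 220 = 108.4 kJ.

W ≈ 108.4 kJ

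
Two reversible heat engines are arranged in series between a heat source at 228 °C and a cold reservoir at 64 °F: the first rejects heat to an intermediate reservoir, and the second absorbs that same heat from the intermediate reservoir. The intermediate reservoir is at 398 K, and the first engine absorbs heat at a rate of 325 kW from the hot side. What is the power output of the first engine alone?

Ẇ₁ ≈ 66.89 kW

T_H = 228 °C → 228 + 273.15 = 501.15 K.
T_C = 64 °F → (64 − 32) × 5/9 = 17.78 °C = 290.93 K.
First-stage efficiency η₁ = 1 − T_m/T_H = 1 − 398.00/501.15 = 0.2058.
W₁ = η₁·Q_H = 0.2058 × 325 = 66.89 kW.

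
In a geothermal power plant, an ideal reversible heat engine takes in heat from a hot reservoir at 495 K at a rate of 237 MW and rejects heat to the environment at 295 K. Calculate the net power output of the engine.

Ẇ ≈ 95.8 MW

The Carnot efficiency is η = 1 − T_C/T_H = 1 − 295.00/495.00 = 0.4040.
W = η·Q_H = 0.4040 × 237 = 95.8 MW.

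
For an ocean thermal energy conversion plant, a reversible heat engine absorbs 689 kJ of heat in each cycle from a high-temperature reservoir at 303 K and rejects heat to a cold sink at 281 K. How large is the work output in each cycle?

W ≈ 50.0 kJ

Since the cycle is reversible, η = 1 − T_C/T_H = 1 − 281.00/303.00 = 0.0726.
W = η·Q_H = 0.0726 × 689 = 50.0 kJ.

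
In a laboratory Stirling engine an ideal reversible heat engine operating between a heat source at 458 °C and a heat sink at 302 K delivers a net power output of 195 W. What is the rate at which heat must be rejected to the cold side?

T_H = 458 °C → 458 + 273.15 = 731.15 K.
Since the cycle is reversible, η = 1 − T_C/T_H = 1 − 302.00/731.15 = 0.5870.
Since Q_C/Q_H = T_C/T_H and Q_H = W/η, Q_C = W·T_C/(T_H − T_C) = 195 × 302.00/429.15 = 137.2 W.

Q̇_C ≈ 137.2 W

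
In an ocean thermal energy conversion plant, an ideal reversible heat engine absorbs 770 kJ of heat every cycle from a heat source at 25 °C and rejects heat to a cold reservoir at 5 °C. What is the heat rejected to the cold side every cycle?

Q_C ≈ 718 kJ

T_H = 25 °C → 25 + 273.15 = 298.15 K.
T_C = 5 °C → 5 + 273.15 = 278.15 K.
For a reversible engine, η = 1 − T_C/T_H = 1 − 278.15/298.15 = 0.0671.
For a reversible cycle Q_C/Q_H = T_C/T_H, so Q_C = 770 × 278.15/298.15 = 718 kJ.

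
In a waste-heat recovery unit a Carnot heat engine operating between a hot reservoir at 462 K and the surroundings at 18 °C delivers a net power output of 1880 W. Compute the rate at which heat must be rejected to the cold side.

Q̇_C ≈ 3204 W

T_C = 18 °C → 18 + 273.15 = 291.15 K.
The Carnot efficiency is η = 1 − T_C/T_H = 1 − 291.15/462.00 = 0.3698.
Since Q_C/Q_H = T_C/T_H and Q_H = W/η, Q_C = W·T_C/(T_H − T_C) = 1880 × 291.15/170.85 = 3204 W.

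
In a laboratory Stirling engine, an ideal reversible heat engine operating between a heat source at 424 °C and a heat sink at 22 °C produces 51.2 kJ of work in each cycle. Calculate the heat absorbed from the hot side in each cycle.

Q_H ≈ 88.79 kJ

T_H = 424 °C → 424 + 273.15 = 697.15 K.
T_C = 22 °C → 22 + 273.15 = 295.15 K.
η_rev = 1 − T_C/T_H = 1 − 295.15/697.15 = 0.5766.
Q_H = W/η = 51.2/0.5766 = 88.79 kJ.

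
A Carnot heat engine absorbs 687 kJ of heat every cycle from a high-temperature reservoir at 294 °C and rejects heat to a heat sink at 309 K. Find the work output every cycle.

W ≈ 313 kJ

T_H = 294 °C → 294 + 273.15 = 567.15 K.
For a reversible engine, η = 1 − T_C/T_H = 1 − 309.00/567.15 = 0.4552.
W = η·Q_H = 0.4552 × 687 = 313 kJ.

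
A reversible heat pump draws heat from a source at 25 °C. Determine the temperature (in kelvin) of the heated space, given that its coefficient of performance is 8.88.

T_H ≈ 336 K

T_C = 25 °C → 25 + 273.15 = 298.15 K.
COP_HP = T_H/(T_H − T_C) ⇒ T_H = T_C·COP_HP/(COP_HP − 1) = 298.15 × 8.88/(8.88 − 1) = 336 K.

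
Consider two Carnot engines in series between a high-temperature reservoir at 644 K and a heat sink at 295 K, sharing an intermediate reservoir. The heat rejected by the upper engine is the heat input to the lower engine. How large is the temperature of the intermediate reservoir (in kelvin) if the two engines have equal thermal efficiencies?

Equal efficiencies require 1 − T_m/T_H = 1 − T_C/T_m, i.e. T_m/T_H = T_C/T_m, so T_m = √(T_H·T_C) = √(644.00 × 295.00) = 436 K.

T_m ≈ 436 K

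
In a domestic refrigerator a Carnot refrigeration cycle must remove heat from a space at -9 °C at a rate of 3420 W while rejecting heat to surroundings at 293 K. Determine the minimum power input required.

T_C = -9 °C → -9 + 273.15 = 264.15 K.
Carnot COP: COP_R = T_C/(T_H − T_C) = 264.15/28.85 = 9.1560.
W = Q_C/COP_R = 3420/9.1560 = 374 W.

Ẇ_in ≈ 374 W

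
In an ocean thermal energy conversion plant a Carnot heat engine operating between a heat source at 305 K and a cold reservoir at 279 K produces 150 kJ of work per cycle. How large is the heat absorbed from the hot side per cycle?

Carnot efficiency: η = 1 − T_C/T_H = 1 − 279.00/305.00 = 0.0852.
Q_H = W/η = 150/0.0852 = 1760 kJ.

Q_H ≈ 1760 kJ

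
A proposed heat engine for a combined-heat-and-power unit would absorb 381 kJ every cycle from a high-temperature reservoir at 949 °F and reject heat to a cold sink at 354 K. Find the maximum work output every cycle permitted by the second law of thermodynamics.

W_max ≈ 209 kJ

T_H = 949 °F → (949 − 32) × 5/9 = 509.44 °C = 782.59 K.
No engine can exceed the Carnot limit: η_max = 1 − T_C/T_H = 1 − 354.00/782.59 = 0.5477.
W_max = η_max · Q_H = 0.5477 × 381 = 209 kJ.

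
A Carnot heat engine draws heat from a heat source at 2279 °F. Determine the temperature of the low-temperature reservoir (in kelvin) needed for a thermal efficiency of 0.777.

T_C ≈ 339 K

T_H = 2279 °F → (2279 − 32) × 5/9 = 1248.33 °C = 1521.48 K.
From η = 1 − T_C/T_H, T_C = T_H·(1 − η) = 1521.48 × (1 − 0.777) = 339 K.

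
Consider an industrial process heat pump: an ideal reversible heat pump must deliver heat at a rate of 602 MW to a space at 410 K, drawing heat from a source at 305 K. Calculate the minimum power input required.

The Carnot heat-pump COP is COP_HP = T_H/(T_H − T_C) = 410.00/105.00 = 3.9048.
W = Q_H/COP_HP = 602/3.9048 = 154 MW.

Ẇ_in ≈ 154 MW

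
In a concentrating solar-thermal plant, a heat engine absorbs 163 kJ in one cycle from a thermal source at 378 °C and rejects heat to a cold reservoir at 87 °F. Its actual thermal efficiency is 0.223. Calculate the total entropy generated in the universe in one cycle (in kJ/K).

ΔS_univ ≈ 0.167 kJ/K

T_H = 378 °C → 378 + 273.15 = 651.15 K.
T_C = 87 °F → (87 − 32) × 5/9 = 30.56 °C = 303.71 K.
W = η·Q_H = 0.223 × 163 = 36.35 kJ, so Q_C = Q_H − W = 126.7 kJ.
Reservoir entropy changes: ΔS_H = −Q_H/T_H = −163/651.15 = -0.2503 kJ/K and ΔS_C = +Q_C/T_C = 126.7/303.71 = 0.4170 kJ/K.
ΔS_univ = −Q_H/T_H + Q_C/T_C = 0.167 kJ/K (> 0, since η = 0.223 < η_Carnot = 0.534).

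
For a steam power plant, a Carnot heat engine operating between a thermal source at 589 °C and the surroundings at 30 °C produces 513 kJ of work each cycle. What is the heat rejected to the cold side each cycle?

T_H = 589 °C → 589 + 273.15 = 862.15 K.
T_C = 30 °C → 30 + 273.15 = 303.15 K.
For a reversible engine, η = 1 − T_C/T_H = 1 − 303.15/862.15 = 0.6484.
Since Q_C/Q_H = T_C/T_H and Q_H = W/η, Q_C = W·T_C/(T_H − T_C) = 513 × 303.15/559.00 = 278 kJ.

Q_C ≈ 278 kJ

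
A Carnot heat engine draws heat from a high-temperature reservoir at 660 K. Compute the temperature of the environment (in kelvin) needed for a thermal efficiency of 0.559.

From η = 1 − T_C/T_H, T_C = T_H·(1 − η) = 660.00 × (1 − 0.559) = 291 K.

T_C ≈ 291 K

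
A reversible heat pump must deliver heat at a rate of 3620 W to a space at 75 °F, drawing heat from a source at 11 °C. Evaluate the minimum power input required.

T_H = 75 °F → (75 − 32) × 5/9 = 23.89 °C = 297.04 K.
T_C = 11 °C → 11 + 273.15 = 284.15 K.
For a reversible heat pump, COP_HP = T_H/(T_H − T_C) = 297.04/12.89 = 23.0461.
W = Q_H/COP_HP = 3620/23.0461 = 157 W.

Ẇ_in ≈ 157 W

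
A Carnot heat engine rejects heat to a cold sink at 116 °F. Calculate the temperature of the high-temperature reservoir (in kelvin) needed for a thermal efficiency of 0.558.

T_C = 116 °F → (116 − 32) × 5/9 = 46.67 °C = 319.82 K.
From η = 1 − T_C/T_H, solving for T_H gives T_H = T_C/(1 − η) = 319.82/(1 − 0.558) = 724 K.

T_H ≈ 724 K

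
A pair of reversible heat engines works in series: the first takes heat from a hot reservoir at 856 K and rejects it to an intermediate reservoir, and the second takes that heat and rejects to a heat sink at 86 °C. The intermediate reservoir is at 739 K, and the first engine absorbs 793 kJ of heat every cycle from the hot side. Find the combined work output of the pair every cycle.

W_total ≈ 460.3 kJ

T_C = 86 °C → 86 + 273.15 = 359.15 K.
Two reversible stages in series are equivalent to a single Carnot engine between T_H and T_C, so η_total = 1 − T_C/T_H = 1 − 359.15/856.00 = 0.5804.
W_total = η_total · Q_H = 0.5804 × 793 = 460.3 kJ.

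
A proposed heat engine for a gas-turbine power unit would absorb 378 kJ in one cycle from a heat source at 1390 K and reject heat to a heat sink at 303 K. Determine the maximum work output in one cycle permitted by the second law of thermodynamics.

W_max ≈ 295.6 kJ

The upper bound on efficiency is η_max = 1 − T_C/T_H = 1 − 303.00/1390.00 = 0.7820.
W_max = η_max · Q_H = 0.7820 × 378 = 295.6 kJ.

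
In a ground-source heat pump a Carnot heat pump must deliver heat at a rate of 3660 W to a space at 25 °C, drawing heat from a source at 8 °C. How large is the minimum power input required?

Ẇ_in ≈ 209 W

T_H = 25 °C → 25 + 273.15 = 298.15 K.
T_C = 8 °C → 8 + 273.15 = 281.15 K.
COP_HP = T_H/(T_H − T_C) = 298.15/17.00 = 17.5382.
W = Q_H/COP_HP = 3660/17.5382 = 209 W.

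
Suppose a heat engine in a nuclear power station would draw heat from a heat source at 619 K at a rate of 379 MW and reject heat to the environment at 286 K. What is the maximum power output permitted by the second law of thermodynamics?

Ẇ_max ≈ 204 MW

The second-law ceiling is the Carnot efficiency, η_max = 1 − T_C/T_H = 1 − 286.00/619.00 = 0.5380.
W_max = η_max · Q_H = 0.5380 × 379 = 204 MW.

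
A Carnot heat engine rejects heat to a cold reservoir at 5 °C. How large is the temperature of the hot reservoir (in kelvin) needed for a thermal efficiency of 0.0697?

T_C = 5 °C → 5 + 273.15 = 278.15 K.
From η = 1 − T_C/T_H, solving for T_H gives T_H = T_C/(1 − η) = 278.15/(1 − 0.0697) = 299.0 K.

T_H ≈ 299.0 K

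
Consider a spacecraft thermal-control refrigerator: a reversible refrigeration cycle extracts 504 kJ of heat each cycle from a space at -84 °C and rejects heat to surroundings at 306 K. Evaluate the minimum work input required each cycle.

W_in ≈ 311 kJ

T_C = -84 °C → -84 + 273.15 = 189.15 K.
COP_R = T_C/(T_H − T_C) = 189.15/116.85 = 1.6187.
W = Q_C/COP_R = 504/1.6187 = 311 kJ.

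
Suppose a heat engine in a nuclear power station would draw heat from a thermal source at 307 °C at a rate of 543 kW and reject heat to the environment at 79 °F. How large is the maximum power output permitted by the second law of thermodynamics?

Ẇ_max ≈ 263 kW

T_H = 307 °C → 307 + 273.15 = 580.15 K.
T_C = 79 °F → (79 − 32) × 5/9 = 26.11 °C = 299.26 K.
By the Carnot theorem, η_max = 1 − T_C/T_H = 1 − 299.26/580.15 = 0.4842.
W_max = η_max · Q_H = 0.4842 × 543 = 263 kW.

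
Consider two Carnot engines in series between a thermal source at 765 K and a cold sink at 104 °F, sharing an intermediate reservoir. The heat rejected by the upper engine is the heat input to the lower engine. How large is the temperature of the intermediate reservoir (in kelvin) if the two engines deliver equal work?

T_m ≈ 539 K

T_C = 104 °F → (104 − 32) × 5/9 = 40.00 °C = 313.15 K.
For reversible stages Q_m = Q_H·(T_m/T_H). Setting W₁ = Q_H(1 − T_m/T_H) equal to W₂ = Q_m(1 − T_C/T_m) = Q_H·(T_m − T_C)/T_H gives T_H − T_m = T_m − T_C, so T_m = (T_H + T_C)/2 = (765.00 + 313.15)/2 = 539 K.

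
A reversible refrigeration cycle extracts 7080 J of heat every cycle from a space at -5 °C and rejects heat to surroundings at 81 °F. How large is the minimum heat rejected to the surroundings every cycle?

T_H = 81 °F → (81 − 32) × 5/9 = 27.22 °C = 300.37 K.
T_C = -5 °C → -5 + 273.15 = 268.15 K.
For a reversible cycle Q_H/Q_C = T_H/T_C, so Q_H = Q_C·T_H/T_C = 7080 × 300.37/268.15 = 7930 J.

Q_H ≈ 7930 J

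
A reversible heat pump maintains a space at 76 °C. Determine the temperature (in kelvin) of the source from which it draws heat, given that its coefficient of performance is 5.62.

T_C ≈ 287.0 K

T_H = 76 °C → 76 + 273.15 = 349.15 K.
COP_HP = T_H/(T_H − T_C) ⇒ T_C = T_H·(COP_HP − 1)/COP_HP = 349.15 × (5.62 − 1)/5.62 = 287.0 K.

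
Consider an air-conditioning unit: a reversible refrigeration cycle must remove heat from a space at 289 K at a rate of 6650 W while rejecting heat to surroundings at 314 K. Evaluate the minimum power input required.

Carnot COP: COP_R = T_C/(T_H − T_C) = 289.00/25.00 = 11.5600.
W = Q_C/COP_R = 6650/11.5600 = 575.3 W.

Ẇ_in ≈ 575.3 W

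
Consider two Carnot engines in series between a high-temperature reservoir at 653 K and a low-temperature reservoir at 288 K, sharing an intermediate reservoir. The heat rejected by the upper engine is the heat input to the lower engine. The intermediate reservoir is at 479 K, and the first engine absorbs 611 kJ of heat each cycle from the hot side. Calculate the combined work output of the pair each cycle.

Two reversible stages in series are equivalent to a single Carnot engine between T_H and T_C, so η_total = 1 − T_C/T_H = 1 − 288.00/653.00 = 0.5590.
W_total = η_total · Q_H = 0.5590 × 611 = 341.5 kJ.

W_total ≈ 341.5 kJ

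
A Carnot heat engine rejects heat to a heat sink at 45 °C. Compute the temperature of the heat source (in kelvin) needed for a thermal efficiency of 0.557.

T_C = 45 °C → 45 + 273.15 = 318.15 K.
From η = 1 − T_C/T_H, solving for T_H gives T_H = T_C/(1 − η) = 318.15/(1 − 0.557) = 718.2 K.

T_H ≈ 718.2 K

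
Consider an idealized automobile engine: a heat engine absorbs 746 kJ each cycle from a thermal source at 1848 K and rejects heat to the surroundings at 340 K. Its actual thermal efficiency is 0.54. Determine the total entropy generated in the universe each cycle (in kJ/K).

ΔS_univ ≈ 0.6056 kJ/K

W = η·Q_H = 0.54 × 746 = 402.8 kJ, so Q_C = Q_H − W = 343.2 kJ.
The hot reservoir loses entropy Q_H/T_H = 746/1848.00 = 0.4037 kJ/K; the cold reservoir gains Q_C/T_C = 343.2/340.00 = 1.009 kJ/K.
ΔS_univ = −Q_H/T_H + Q_C/T_C = 0.6056 kJ/K (> 0, since η = 0.54 < η_Carnot = 0.816).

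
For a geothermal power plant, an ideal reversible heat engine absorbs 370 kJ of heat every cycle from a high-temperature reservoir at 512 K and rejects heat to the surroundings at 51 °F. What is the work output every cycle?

W ≈ 165 kJ

T_C = 51 °F → (51 − 32) × 5/9 = 10.56 °C = 283.71 K.
The Carnot efficiency is η = 1 − T_C/T_H = 1 − 283.71/512.00 = 0.4459.
W = η·Q_H = 0.4459 × 370 = 165 kJ.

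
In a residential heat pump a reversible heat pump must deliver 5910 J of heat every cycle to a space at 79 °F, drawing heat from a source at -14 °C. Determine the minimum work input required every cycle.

W_in ≈ 792.1 J

T_H = 79 °F → (79 − 32) × 5/9 = 26.11 °C = 299.26 K.
T_C = -14 °C → -14 + 273.15 = 259.15 K.
For a reversible heat pump, COP_HP = T_H/(T_H − T_C) = 299.26/40.11 = 7.4608.
W = Q_H/COP_HP = 5910/7.4608 = 792.1 J.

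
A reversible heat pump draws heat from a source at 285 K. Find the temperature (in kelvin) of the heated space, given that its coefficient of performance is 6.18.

T_H ≈ 340 K

COP_HP = T_H/(T_H − T_C) ⇒ T_H = T_C·COP_HP/(COP_HP − 1) = 285.00 × 6.18/(6.18 − 1) = 340 K.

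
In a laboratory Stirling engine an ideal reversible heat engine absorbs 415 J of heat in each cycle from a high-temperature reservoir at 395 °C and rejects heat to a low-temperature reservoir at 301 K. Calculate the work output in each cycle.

T_H = 395 °C → 395 + 273.15 = 668.15 K.
The Carnot efficiency is η = 1 − T_C/T_H = 1 − 301.00/668.15 = 0.5495.
W = η·Q_H = 0.5495 × 415 = 228 J.

W ≈ 228 J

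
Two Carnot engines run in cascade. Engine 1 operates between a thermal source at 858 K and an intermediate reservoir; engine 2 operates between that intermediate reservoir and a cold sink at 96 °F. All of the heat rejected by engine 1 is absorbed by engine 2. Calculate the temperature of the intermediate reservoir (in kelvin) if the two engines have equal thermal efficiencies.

T_C = 96 °F → (96 − 32) × 5/9 = 35.56 °C = 308.71 K.
Equal efficiencies require 1 − T_m/T_H = 1 − T_C/T_m, i.e. T_m/T_H = T_C/T_m, so T_m = √(T_H·T_C) = √(858.00 × 308.71) = 515 K.

T_m ≈ 515 K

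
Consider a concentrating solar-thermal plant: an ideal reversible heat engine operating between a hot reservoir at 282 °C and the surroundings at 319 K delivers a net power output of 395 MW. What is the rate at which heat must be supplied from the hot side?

T_H = 282 °C → 282 + 273.15 = 555.15 K.
The Carnot efficiency is η = 1 − T_C/T_H = 1 − 319.00/555.15 = 0.4254.
Q_H = W/η = 395/0.4254 = 929 MW.

Q̇_H ≈ 929 MW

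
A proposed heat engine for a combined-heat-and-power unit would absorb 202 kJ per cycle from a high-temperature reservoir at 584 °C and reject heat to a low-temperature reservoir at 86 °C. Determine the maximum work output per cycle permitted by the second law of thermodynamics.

W_max ≈ 117.4 kJ

T_H = 584 °C → 584 + 273.15 = 857.15 K.
T_C = 86 °C → 86 + 273.15 = 359.15 K.
The second-law ceiling is the Carnot efficiency, η_max = 1 − T_C/T_H = 1 − 359.15/857.15 = 0.5810.
W_max = η_max · Q_H = 0.5810 × 202 = 117.4 kJ.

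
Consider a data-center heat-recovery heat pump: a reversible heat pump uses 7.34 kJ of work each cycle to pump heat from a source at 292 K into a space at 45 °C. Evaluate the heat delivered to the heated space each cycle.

Q_H ≈ 89.30 kJ

T_H = 45 °C → 45 + 273.15 = 318.15 K.
Reversible heating COP: COP_HP = T_H/(T_H − T_C) = 318.15/26.15 = 12.1663.
Q_H = COP_HP · W = 12.1663 × 7.34 = 89.30 kJ.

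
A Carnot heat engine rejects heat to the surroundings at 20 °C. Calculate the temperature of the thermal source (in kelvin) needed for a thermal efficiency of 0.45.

T_C = 20 °C → 20 + 273.15 = 293.15 K.
From η = 1 − T_C/T_H, solving for T_H gives T_H = T_C/(1 − η) = 293.15/(1 − 0.45) = 533 K.

T_H ≈ 533 K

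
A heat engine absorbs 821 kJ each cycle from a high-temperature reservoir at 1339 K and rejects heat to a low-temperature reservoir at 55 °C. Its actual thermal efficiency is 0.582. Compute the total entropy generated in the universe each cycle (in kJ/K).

T_C = 55 °C → 55 + 273.15 = 328.15 K.
W = η·Q_H = 0.582 × 821 = 477.8 kJ, so Q_C = Q_H − W = 343.2 kJ.
Entropy balance on the reservoirs: −Q_H/T_H = -0.6131 kJ/K, +Q_C/T_C = 1.046 kJ/K.
ΔS_univ = −Q_H/T_H + Q_C/T_C = 0.4327 kJ/K (> 0, since η = 0.582 < η_Carnot = 0.755).

ΔS_univ ≈ 0.4327 kJ/K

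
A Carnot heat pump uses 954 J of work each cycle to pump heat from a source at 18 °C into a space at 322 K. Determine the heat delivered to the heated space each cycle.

Q_H ≈ 9957 J

T_C = 18 °C → 18 + 273.15 = 291.15 K.
For a reversible heat pump, COP_HP = T_H/(T_H − T_C) = 322.00/30.85 = 10.4376.
Q_H = COP_HP · W = 10.4376 × 954 = 9957 J.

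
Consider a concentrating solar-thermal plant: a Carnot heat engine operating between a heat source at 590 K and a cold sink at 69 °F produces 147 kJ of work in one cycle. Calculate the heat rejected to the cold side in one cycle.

Q_C ≈ 146 kJ

T_C = 69 °F → (69 − 32) × 5/9 = 20.56 °C = 293.71 K.
Since the cycle is reversible, η = 1 − T_C/T_H = 1 − 293.71/590.00 = 0.5022.
Since Q_C/Q_H = T_C/T_H and Q_H = W/η, Q_C = W·T_C/(T_H − T_C) = 147 × 293.71/296.29 = 146 kJ.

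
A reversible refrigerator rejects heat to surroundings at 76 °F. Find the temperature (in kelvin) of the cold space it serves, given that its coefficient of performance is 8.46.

T_C ≈ 266.1 K

T_H = 76 °F → (76 − 32) × 5/9 = 24.44 °C = 297.59 K.
COP_R = T_C/(T_H − T_C) ⇒ T_C = T_H·COP_R/(1 + COP_R) = 297.59 × 8.46/(1 + 8.46) = 266.1 K.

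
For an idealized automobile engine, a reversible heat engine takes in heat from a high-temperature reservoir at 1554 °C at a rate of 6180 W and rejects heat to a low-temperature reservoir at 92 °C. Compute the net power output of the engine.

Ẇ ≈ 4940 W

T_H = 1554 °C → 1554 + 273.15 = 1827.15 K.
T_C = 92 °C → 92 + 273.15 = 365.15 K.
Since the cycle is reversible, η = 1 − T_C/T_H = 1 − 365.15/1827.15 = 0.8002.
W = η·Q_H = 0.8002 × 6180 = 4940 W.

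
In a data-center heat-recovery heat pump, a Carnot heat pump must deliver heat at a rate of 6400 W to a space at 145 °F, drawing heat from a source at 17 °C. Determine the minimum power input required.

T_H = 145 °F → (145 − 32) × 5/9 = 62.78 °C = 335.93 K.
T_C = 17 °C → 17 + 273.15 = 290.15 K.
Reversible heating COP: COP_HP = T_H/(T_H − T_C) = 335.93/45.78 = 7.3382.
W = Q_H/COP_HP = 6400/7.3382 = 872 W.

Ẇ_in ≈ 872 W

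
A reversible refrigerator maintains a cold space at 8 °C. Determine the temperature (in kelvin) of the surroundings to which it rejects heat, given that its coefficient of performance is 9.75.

T_C = 8 °C → 8 + 273.15 = 281.15 K.
COP_R = T_C/(T_H − T_C) ⇒ T_H = T_C·(1 + 1/COP_R) = 281.15 × (1 + 1/9.75) = 310 K.

T_H ≈ 310 K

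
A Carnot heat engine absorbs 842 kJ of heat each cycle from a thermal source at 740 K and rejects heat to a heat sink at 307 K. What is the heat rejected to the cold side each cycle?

Q_C ≈ 349 kJ

Since the cycle is reversible, η = 1 − T_C/T_H = 1 − 307.00/740.00 = 0.5851.
For a reversible cycle Q_C/Q_H = T_C/T_H, so Q_C = 842 × 307.00/740.00 = 349 kJ.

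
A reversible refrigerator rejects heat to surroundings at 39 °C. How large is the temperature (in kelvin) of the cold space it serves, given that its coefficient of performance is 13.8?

T_C ≈ 291 K

T_H = 39 °C → 39 + 273.15 = 312.15 K.
COP_R = T_C/(T_H − T_C) ⇒ T_C = T_H·COP_R/(1 + COP_R) = 312.15 × 13.8/(1 + 13.8) = 291 K.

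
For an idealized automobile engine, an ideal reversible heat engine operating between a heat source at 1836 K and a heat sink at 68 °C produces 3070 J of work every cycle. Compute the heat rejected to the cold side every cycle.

T_C = 68 °C → 68 + 273.15 = 341.15 K.
η_rev = 1 − T_C/T_H = 1 − 341.15/1836.00 = 0.8142.
Since Q_C/Q_H = T_C/T_H and Q_H = W/η, Q_C = W·T_C/(T_H − T_C) = 3070 × 341.15/1494.85 = 700.6 J.

Q_C ≈ 700.6 J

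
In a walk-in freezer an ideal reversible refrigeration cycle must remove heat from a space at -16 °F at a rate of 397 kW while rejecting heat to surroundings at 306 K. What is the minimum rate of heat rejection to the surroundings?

T_C = -16 °F → (-16 − 32) × 5/9 = -26.67 °C = 246.48 K.
For a reversible cycle Q_H/Q_C = T_H/T_C, so Q_H = Q_C·T_H/T_C = 397 × 306.00/246.48 = 493 kW.

Q̇_H ≈ 493 kW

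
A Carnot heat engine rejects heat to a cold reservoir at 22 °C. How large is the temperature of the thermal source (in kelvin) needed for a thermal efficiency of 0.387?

T_C = 22 °C → 22 + 273.15 = 295.15 K.
From η = 1 − T_C/T_H, solving for T_H gives T_H = T_C/(1 − η) = 295.15/(1 − 0.387) = 481 K.

T_H ≈ 481 K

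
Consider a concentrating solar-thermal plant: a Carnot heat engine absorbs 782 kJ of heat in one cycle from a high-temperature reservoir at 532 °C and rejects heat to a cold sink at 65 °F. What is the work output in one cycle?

W ≈ 499 kJ

T_H = 532 °C → 532 + 273.15 = 805.15 K.
T_C = 65 °F → (65 − 32) × 5/9 = 18.33 °C = 291.48 K.
For a reversible engine, η = 1 − T_C/T_H = 1 − 291.48/805.15 = 0.6380.
W = η·Q_H = 0.6380 × 782 = 499 kJ.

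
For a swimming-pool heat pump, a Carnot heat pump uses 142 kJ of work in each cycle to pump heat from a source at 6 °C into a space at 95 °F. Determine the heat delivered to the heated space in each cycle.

Q_H ≈ 1510 kJ

T_H = 95 °F → (95 − 32) × 5/9 = 35.00 °C = 308.15 K.
T_C = 6 °C → 6 + 273.15 = 279.15 K.
COP_HP = T_H/(T_H − T_C) = 308.15/29.00 = 10.6259.
Q_H = COP_HP · W = 10.6259 × 142 = 1510 kJ.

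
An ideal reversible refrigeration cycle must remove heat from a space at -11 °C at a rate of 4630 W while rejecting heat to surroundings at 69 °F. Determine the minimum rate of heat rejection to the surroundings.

Q̇_H ≈ 5187 W

T_H = 69 °F → (69 − 32) × 5/9 = 20.56 °C = 293.71 K.
T_C = -11 °C → -11 + 273.15 = 262.15 K.
For a reversible cycle Q_H/Q_C = T_H/T_C, so Q_H = Q_C·T_H/T_C = 4630 × 293.71/262.15 = 5187 W.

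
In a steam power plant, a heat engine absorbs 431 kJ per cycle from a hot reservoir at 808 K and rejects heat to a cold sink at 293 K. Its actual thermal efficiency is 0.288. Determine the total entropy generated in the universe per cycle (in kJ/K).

W = η·Q_H = 0.288 × 431 = 124.1 kJ, so Q_C = Q_H − W = 306.9 kJ.
The hot reservoir loses entropy Q_H/T_H = 431/808.00 = 0.5334 kJ/K; the cold reservoir gains Q_C/T_C = 306.9/293.00 = 1.047 kJ/K.
ΔS_univ = −Q_H/T_H + Q_C/T_C = 0.5139 kJ/K (> 0, since η = 0.288 < η_Carnot = 0.637).

ΔS_univ ≈ 0.5139 kJ/K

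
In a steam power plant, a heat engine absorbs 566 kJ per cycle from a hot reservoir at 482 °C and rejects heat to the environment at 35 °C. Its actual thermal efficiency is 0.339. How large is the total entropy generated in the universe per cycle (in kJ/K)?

ΔS_univ ≈ 0.4646 kJ/K

T_H = 482 °C → 482 + 273.15 = 755.15 K.
T_C = 35 °C → 35 + 273.15 = 308.15 K.
W = η·Q_H = 0.339 × 566 = 191.9 kJ, so Q_C = Q_H − W = 374.1 kJ.
Entropy balance on the reservoirs: −Q_H/T_H = -0.7495 kJ/K, +Q_C/T_C = 1.214 kJ/K.
ΔS_univ = −Q_H/T_H + Q_C/T_C = 0.4646 kJ/K (> 0, since η = 0.339 < η_Carnot = 0.592).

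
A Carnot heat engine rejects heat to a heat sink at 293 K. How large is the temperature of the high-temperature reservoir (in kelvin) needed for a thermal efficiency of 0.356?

T_H ≈ 455 K

From η = 1 − T_C/T_H, solving for T_H gives T_H = T_C/(1 − η) = 293.00/(1 − 0.356) = 455 K.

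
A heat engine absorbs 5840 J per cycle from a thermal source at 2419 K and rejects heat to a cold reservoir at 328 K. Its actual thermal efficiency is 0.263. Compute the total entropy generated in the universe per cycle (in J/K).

W = η·Q_H = 0.263 × 5840 = 1536 J, so Q_C = Q_H − W = 4304 J.
Reservoir entropy changes: ΔS_H = −Q_H/T_H = −5840/2419.00 = -2.414 J/K and ΔS_C = +Q_C/T_C = 4304/328.00 = 13.12 J/K.
ΔS_univ = −Q_H/T_H + Q_C/T_C = 10.7 J/K (> 0, since η = 0.263 < η_Carnot = 0.864).

ΔS_univ ≈ 10.7 J/K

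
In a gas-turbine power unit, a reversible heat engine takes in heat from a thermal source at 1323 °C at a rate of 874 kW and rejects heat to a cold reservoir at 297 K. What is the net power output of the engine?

T_H = 1323 °C → 1323 + 273.15 = 1596.15 K.
η_rev = 1 − T_C/T_H = 1 − 297.00/1596.15 = 0.8139.
W = η·Q_H = 0.8139 × 874 = 711 kW.

Ẇ ≈ 711 kW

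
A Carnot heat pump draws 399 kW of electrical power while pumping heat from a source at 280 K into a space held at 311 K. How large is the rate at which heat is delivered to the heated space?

Q̇_H ≈ 4003 kW

Reversible heating COP: COP_HP = T_H/(T_H − T_C) = 311.00/31.00 = 10.0323.
Q_H = COP_HP · W = 10.0323 × 399 = 4003 kW.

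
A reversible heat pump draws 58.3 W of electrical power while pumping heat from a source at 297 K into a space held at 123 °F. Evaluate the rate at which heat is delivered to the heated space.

Q̇_H ≈ 707 W

T_H = 123 °F → (123 − 32) × 5/9 = 50.56 °C = 323.71 K.
The Carnot heat-pump COP is COP_HP = T_H/(T_H − T_C) = 323.71/26.71 = 12.1213.
Q_H = COP_HP · W = 12.1213 × 58.3 = 707 W.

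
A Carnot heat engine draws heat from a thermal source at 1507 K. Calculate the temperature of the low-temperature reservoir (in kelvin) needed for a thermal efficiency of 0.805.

T_C ≈ 293.9 K

From η = 1 − T_C/T_H, T_C = T_H·(1 − η) = 1507.00 × (1 − 0.805) = 293.9 K.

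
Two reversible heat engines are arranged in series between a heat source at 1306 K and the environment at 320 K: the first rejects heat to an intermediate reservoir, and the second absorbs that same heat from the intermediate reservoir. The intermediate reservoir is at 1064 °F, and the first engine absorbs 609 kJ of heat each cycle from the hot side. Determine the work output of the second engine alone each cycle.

T_m = 1064 °F → (1064 − 32) × 5/9 = 573.33 °C = 846.48 K.
Heat entering the second stage: Q_m = Q_H·(T_m/T_H) = 609 × 846.48/1306.00 = 395 kJ.
Second-stage efficiency η₂ = 1 − T_C/T_m = 1 − 320.00/846.48 = 0.6220, so W₂ = η₂·Q_m = 246 kJ.

W₂ ≈ 246 kJ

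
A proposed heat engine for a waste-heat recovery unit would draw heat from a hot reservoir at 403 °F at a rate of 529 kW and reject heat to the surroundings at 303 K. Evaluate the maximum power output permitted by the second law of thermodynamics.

T_H = 403 °F → (403 − 32) × 5/9 = 206.11 °C = 479.26 K.
By the Carnot theorem, η_max = 1 − T_C/T_H = 1 − 303.00/479.26 = 0.3678.
W_max = η_max · Q_H = 0.3678 × 529 = 194.6 kW.

Ẇ_max ≈ 194.6 kW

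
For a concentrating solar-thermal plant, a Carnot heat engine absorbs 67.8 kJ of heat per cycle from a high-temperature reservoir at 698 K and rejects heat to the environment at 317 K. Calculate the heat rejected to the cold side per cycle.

The Carnot efficiency is η = 1 − T_C/T_H = 1 − 317.00/698.00 = 0.5458.
For a reversible cycle Q_C/Q_H = T_C/T_H, so Q_C = 67.8 × 317.00/698.00 = 30.8 kJ.

Q_C ≈ 30.8 kJ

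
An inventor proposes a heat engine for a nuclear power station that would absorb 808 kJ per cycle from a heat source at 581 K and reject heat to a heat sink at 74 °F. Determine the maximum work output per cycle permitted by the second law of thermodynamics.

T_C = 74 °F → (74 − 32) × 5/9 = 23.33 °C = 296.48 K.
The upper bound on efficiency is η_max = 1 − T_C/T_H = 1 − 296.48/581.00 = 0.4897.
W_max = η_max · Q_H = 0.4897 × 808 = 396 kJ.

W_max ≈ 396 kJ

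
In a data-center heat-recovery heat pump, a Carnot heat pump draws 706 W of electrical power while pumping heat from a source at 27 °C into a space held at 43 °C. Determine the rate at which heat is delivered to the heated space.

T_H = 43 °C → 43 + 273.15 = 316.15 K.
T_C = 27 °C → 27 + 273.15 = 300.15 K.
The Carnot heat-pump COP is COP_HP = T_H/(T_H − T_C) = 316.15/16.00 = 19.7594.
Q_H = COP_HP · W = 19.7594 × 706 = 13950 W.

Q̇_H ≈ 13950 W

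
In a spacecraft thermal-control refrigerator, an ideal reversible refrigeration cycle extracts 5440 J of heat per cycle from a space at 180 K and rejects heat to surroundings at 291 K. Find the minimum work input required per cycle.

COP_R = T_C/(T_H − T_C) = 180.00/111.00 = 1.6216.
W = Q_C/COP_R = 5440/1.6216 = 3355 J.

W_in ≈ 3355 J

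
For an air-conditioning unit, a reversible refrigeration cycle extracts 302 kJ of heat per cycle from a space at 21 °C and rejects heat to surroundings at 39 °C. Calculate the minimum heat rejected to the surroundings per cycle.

Q_H ≈ 320 kJ

T_H = 39 °C → 39 + 273.15 = 312.15 K.
T_C = 21 °C → 21 + 273.15 = 294.15 K.
For a reversible cycle Q_H/Q_C = T_H/T_C, so Q_H = Q_C·T_H/T_C = 302 × 312.15/294.15 = 320 kJ.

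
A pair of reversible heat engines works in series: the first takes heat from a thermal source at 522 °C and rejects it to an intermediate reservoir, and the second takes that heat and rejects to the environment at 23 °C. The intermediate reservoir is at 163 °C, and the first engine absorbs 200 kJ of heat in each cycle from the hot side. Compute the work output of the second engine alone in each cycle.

T_H = 522 °C → 522 + 273.15 = 795.15 K.
T_C = 23 °C → 23 + 273.15 = 296.15 K.
T_m = 163 °C → 163 + 273.15 = 436.15 K.
Heat entering the second stage: Q_m = Q_H·(T_m/T_H) = 200 × 436.15/795.15 = 110 kJ.
Second-stage efficiency η₂ = 1 − T_C/T_m = 1 − 296.15/436.15 = 0.3210, so W₂ = η₂·Q_m = 35.2 kJ.

W₂ ≈ 35.2 kJ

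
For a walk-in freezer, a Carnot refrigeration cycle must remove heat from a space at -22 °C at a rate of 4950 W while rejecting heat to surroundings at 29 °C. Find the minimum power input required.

Ẇ_in ≈ 1010 W

T_H = 29 °C → 29 + 273.15 = 302.15 K.
T_C = -22 °C → -22 + 273.15 = 251.15 K.
The reversible coefficient of performance is COP_R = T_C/(T_H − T_C) = 251.15/51.00 = 4.9245.
W = Q_C/COP_R = 4950/4.9245 = 1010 W.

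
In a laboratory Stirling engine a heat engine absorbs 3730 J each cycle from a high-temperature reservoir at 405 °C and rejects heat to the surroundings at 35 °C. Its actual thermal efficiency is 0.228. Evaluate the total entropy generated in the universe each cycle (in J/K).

ΔS_univ ≈ 3.84 J/K

T_H = 405 °C → 405 + 273.15 = 678.15 K.
T_C = 35 °C → 35 + 273.15 = 308.15 K.
W = η·Q_H = 0.228 × 3730 = 850.4 J, so Q_C = Q_H − W = 2880 J.
Reservoir entropy changes: ΔS_H = −Q_H/T_H = −3730/678.15 = -5.500 J/K and ΔS_C = +Q_C/T_C = 2880/308.15 = 9.345 J/K.
ΔS_univ = −Q_H/T_H + Q_C/T_C = 3.84 J/K (> 0, since η = 0.228 < η_Carnot = 0.546).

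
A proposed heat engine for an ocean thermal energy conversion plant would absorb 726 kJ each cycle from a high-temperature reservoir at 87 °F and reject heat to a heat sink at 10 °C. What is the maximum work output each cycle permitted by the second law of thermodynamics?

W_max ≈ 49.1 kJ

T_H = 87 °F → (87 − 32) × 5/9 = 30.56 °C = 303.71 K.
T_C = 10 °C → 10 + 273.15 = 283.15 K.
The second-law ceiling is the Carnot efficiency, η_max = 1 − T_C/T_H = 1 − 283.15/303.71 = 0.0677.
W_max = η_max · Q_H = 0.0677 × 726 = 49.1 kJ.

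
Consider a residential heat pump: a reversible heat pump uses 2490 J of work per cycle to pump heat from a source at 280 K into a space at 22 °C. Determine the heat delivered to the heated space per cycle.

T_H = 22 °C → 22 + 273.15 = 295.15 K.
The Carnot heat-pump COP is COP_HP = T_H/(T_H − T_C) = 295.15/15.15 = 19.4818.
Q_H = COP_HP · W = 19.4818 × 2490 = 48500 J.

Q_H ≈ 48500 J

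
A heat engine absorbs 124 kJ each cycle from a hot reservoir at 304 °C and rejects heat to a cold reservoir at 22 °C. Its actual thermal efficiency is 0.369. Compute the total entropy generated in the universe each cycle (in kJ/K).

T_H = 304 °C → 304 + 273.15 = 577.15 K.
T_C = 22 °C → 22 + 273.15 = 295.15 K.
W = η·Q_H = 0.369 × 124 = 45.76 kJ, so Q_C = Q_H − W = 78.24 kJ.
Reservoir entropy changes: ΔS_H = −Q_H/T_H = −124/577.15 = -0.2148 kJ/K and ΔS_C = +Q_C/T_C = 78.24/295.15 = 0.2651 kJ/K.
ΔS_univ = −Q_H/T_H + Q_C/T_C = 0.0503 kJ/K (> 0, since η = 0.369 < η_Carnot = 0.489).

ΔS_univ ≈ 0.0503 kJ/K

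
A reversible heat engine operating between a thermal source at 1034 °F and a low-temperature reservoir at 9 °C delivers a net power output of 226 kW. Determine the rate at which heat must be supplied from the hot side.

Q̇_H ≈ 342.4 kW

T_H = 1034 °F → (1034 − 32) × 5/9 = 556.67 °C = 829.82 K.
T_C = 9 °C → 9 + 273.15 = 282.15 K.
For a reversible engine, η = 1 − T_C/T_H = 1 − 282.15/829.82 = 0.6600.
Q_H = W/η = 226/0.6600 = 342.4 kW.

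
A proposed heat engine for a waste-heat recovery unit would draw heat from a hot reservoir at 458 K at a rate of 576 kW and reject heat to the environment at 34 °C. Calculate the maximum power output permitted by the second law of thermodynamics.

Ẇ_max ≈ 190 kW

T_C = 34 °C → 34 + 273.15 = 307.15 K.
The upper bound on efficiency is η_max = 1 − T_C/T_H = 1 − 307.15/458.00 = 0.3294.
W_max = η_max · Q_H = 0.3294 × 576 = 190 kW.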